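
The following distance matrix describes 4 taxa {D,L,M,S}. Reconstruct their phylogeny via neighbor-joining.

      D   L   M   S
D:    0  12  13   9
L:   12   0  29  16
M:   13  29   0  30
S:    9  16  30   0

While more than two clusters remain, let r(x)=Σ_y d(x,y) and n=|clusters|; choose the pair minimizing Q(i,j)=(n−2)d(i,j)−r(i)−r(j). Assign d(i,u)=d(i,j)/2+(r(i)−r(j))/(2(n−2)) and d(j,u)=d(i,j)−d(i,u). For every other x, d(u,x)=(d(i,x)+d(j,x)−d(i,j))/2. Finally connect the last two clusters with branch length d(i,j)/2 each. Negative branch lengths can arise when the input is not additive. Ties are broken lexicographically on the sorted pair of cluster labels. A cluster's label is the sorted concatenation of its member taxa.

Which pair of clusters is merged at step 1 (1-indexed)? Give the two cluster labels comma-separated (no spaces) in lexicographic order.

step 1: merge (D,M) at d=13, Q=-80; branch lengths D→-3, M→16; new cluster DM
  updated: d(DM,L)=14, d(DM,S)=13
step 2: merge (DM,L) at d=14, Q=-43; branch lengths DM→11/2, L→17/2; new cluster DLM
  updated: d(DLM,S)=15/2
step 3: merge (DLM,S) at d=15/2; branch lengths DLM→15/4, S→15/4; new cluster DLMS
final tree: (((D:-3,M:16):11/2,L:17/2):15/4,S:15/4)
total length: 69/2

D,M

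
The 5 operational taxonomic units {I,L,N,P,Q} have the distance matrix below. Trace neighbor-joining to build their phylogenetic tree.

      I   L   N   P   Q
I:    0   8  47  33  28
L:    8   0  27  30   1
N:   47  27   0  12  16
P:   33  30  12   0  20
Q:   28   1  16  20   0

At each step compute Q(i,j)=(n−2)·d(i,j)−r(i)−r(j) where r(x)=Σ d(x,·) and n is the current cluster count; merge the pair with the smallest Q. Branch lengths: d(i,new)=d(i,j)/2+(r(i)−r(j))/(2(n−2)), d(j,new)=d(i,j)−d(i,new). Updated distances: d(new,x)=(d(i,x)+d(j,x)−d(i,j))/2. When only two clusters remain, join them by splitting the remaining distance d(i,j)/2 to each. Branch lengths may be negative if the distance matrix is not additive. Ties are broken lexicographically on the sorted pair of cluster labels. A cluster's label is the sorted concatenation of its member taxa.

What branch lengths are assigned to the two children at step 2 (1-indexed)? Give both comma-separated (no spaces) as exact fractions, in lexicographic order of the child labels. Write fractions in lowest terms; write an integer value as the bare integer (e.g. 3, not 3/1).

step 1: merge (N,P) at d=12, Q=-161; branch lengths N→43/6, P→29/6; new cluster NP
  updated: d(I,NP)=34, d(L,NP)=45/2, d(NP,Q)=12
step 2: merge (I,L) at d=8, Q=-171/2; branch lengths I→109/8, L→-45/8; new cluster IL
  updated: d(IL,NP)=97/4, d(IL,Q)=21/2
step 3: merge (IL,NP) at d=97/4, Q=-187/4; branch lengths IL→91/8, NP→103/8; new cluster ILNP
  updated: d(ILNP,Q)=-7/8
step 4: merge (ILNP,Q) at d=-7/8; branch lengths ILNP→-7/16, Q→-7/16; new cluster ILNPQ
final tree: (((I:109/8,L:-45/8):91/8,(N:43/6,P:29/6):103/8):-7/16,Q:-7/16)
total length: 347/8

109/8,-45/8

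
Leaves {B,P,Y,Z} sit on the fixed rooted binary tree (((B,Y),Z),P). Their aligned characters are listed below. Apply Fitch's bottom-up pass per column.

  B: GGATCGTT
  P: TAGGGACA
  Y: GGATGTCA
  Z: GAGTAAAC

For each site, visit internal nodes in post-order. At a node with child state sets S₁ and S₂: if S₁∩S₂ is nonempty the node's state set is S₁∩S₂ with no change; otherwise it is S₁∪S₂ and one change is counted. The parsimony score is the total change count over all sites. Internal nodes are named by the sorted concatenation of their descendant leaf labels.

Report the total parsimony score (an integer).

BY@0: {G} ∩ {G} = {G} (intersection, +0)
BYZ@0: {G} ∩ {G} = {G} (intersection, +0)
BPYZ@0: {G} ∪ {T} = {G,T} (union, +1)
BY@1: {G} ∩ {G} = {G} (intersection, +0)
BYZ@1: {G} ∪ {A} = {A,G} (union, +1)
BPYZ@1: {A,G} ∩ {A} = {A} (intersection, +0)
BY@2: {A} ∩ {A} = {A} (intersection, +0)
BYZ@2: {A} ∪ {G} = {A,G} (union, +1)
BPYZ@2: {A,G} ∩ {G} = {G} (intersection, +0)
BY@3: {T} ∩ {T} = {T} (intersection, +0)
BYZ@3: {T} ∩ {T} = {T} (intersection, +0)
BPYZ@3: {T} ∪ {G} = {G,T} (union, +1)
BY@4: {C} ∪ {G} = {C,G} (union, +1)
BYZ@4: {C,G} ∪ {A} = {A,C,G} (union, +1)
BPYZ@4: {A,C,G} ∩ {G} = {G} (intersection, +0)
BY@5: {G} ∪ {T} = {G,T} (union, +1)
BYZ@5: {G,T} ∪ {A} = {A,G,T} (union, +1)
BPYZ@5: {A,G,T} ∩ {A} = {A} (intersection, +0)
BY@6: {T} ∪ {C} = {C,T} (union, +1)
BYZ@6: {C,T} ∪ {A} = {A,C,T} (union, +1)
BPYZ@6: {A,C,T} ∩ {C} = {C} (intersection, +0)
BY@7: {T} ∪ {A} = {A,T} (union, +1)
BYZ@7: {A,T} ∪ {C} = {A,C,T} (union, +1)
BPYZ@7: {A,C,T} ∩ {A} = {A} (intersection, +0)
per-site changes: [1, 1, 1, 1, 2, 2, 2, 2]; total = 12

12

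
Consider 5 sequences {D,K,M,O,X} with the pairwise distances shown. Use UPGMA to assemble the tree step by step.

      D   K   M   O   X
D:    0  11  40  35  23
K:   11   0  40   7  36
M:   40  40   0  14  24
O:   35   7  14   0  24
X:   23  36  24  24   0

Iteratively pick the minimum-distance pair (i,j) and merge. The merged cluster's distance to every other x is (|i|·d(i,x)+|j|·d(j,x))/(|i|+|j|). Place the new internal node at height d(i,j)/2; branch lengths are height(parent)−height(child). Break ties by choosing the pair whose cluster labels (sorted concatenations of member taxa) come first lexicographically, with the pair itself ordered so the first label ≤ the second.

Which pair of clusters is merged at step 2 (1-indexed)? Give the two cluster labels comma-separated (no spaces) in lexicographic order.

1. join K+O (d=7) ⇒ KO; edges |K|=7/2, |O|=7/2
  updated: d(D,KO)=23, d(KO,M)=27, d(KO,X)=30
2. join D+KO (d=23) ⇒ DKO; edges |D|=23/2, |KO|=8
  updated: d(DKO,M)=94/3, d(DKO,X)=83/3
3. join M+X (d=24) ⇒ MX; edges |M|=12, |X|=12
  updated: d(DKO,MX)=59/2
4. join DKO+MX (d=59/2) ⇒ DKMOX; edges |DKO|=13/4, |MX|=11/4
final tree: ((D:23/2,(K:7/2,O:7/2):8):13/4,(M:12,X:12):11/4)
total length: 113/2

D,KO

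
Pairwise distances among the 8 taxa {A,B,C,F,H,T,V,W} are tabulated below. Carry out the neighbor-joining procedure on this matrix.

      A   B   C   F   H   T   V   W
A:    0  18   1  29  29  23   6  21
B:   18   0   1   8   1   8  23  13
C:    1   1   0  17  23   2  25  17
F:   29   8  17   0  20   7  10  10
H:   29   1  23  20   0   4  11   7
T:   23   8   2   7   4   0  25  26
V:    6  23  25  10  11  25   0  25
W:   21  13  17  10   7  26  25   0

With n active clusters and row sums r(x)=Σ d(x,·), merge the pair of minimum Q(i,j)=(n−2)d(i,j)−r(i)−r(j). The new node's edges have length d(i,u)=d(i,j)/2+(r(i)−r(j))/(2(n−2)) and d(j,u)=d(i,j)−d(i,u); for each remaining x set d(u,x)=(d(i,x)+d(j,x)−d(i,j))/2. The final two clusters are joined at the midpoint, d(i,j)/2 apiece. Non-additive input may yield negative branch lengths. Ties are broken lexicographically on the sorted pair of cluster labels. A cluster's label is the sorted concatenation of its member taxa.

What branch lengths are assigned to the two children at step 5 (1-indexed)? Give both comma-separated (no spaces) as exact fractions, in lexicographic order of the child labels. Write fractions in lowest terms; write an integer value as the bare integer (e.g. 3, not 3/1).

85/8,31/8

iteration 1: select A,V (d=6, Q=-216); attach at lengths (19/6, 17/6); label the merged cluster AV
  updated: d(AV,B)=35/2, d(AV,C)=10, d(AV,F)=33/2, d(AV,H)=17, d(AV,T)=21, d(AV,W)=20
iteration 2: select H,W (d=7, Q=-130); attach at lengths (7/5, 28/5); label the merged cluster HW
  updated: d(AV,HW)=15, d(B,HW)=7/2, d(C,HW)=33/2, d(F,HW)=23/2, d(HW,T)=23/2
iteration 3: select C,T (d=2, Q=-88); attach at lengths (5/8, 11/8); label the merged cluster CT
  updated: d(AV,CT)=29/2, d(B,CT)=7/2, d(CT,F)=11, d(CT,HW)=13
iteration 4: select B,HW (d=7/2, Q=-65); attach at lengths (0, 7/2); label the merged cluster BHW
  updated: d(AV,BHW)=29/2, d(BHW,CT)=13/2, d(BHW,F)=8
iteration 5: select AV,CT (d=29/2, Q=-97/2); attach at lengths (85/8, 31/8); label the merged cluster ACTV
  updated: d(ACTV,BHW)=13/4, d(ACTV,F)=13/2
iteration 6: select ACTV,BHW (d=13/4, Q=-71/4); attach at lengths (7/8, 19/8); label the merged cluster ABCHTVW
  updated: d(ABCHTVW,F)=45/8
iteration 7: select ABCHTVW,F (d=45/8); attach at lengths (45/16, 45/16); label the merged cluster ABCFHTVW
final tree: ((((A:19/6,V:17/6):85/8,(C:5/8,T:11/8):31/8):7/8,(B:0,(H:7/5,W:28/5):7/2):19/8):45/16,F:45/16)
total length: 335/8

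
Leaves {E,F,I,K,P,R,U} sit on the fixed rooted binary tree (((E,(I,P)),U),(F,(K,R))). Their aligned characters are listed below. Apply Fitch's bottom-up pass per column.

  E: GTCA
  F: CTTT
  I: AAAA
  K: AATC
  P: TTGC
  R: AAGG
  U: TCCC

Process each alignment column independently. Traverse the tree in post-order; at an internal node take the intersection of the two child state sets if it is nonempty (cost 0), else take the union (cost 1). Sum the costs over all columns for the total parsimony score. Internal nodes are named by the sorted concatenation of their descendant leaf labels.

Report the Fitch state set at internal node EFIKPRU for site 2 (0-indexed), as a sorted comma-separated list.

site 0, node IP: I={A} ∪ P={T} → {A,T} (+1)
site 0, node EIP: E={G} ∪ IP={A,T} → {A,G,T} (+1)
site 0, node EIPU: EIP={A,G,T} ∩ U={T} → {T} (+0)
site 0, node KR: K={A} ∩ R={A} → {A} (+0)
site 0, node FKR: F={C} ∪ KR={A} → {A,C} (+1)
site 0, node EFIKPRU: EIPU={T} ∪ FKR={A,C} → {A,C,T} (+1)
site 1, node IP: I={A} ∪ P={T} → {A,T} (+1)
site 1, node EIP: E={T} ∩ IP={A,T} → {T} (+0)
site 1, node EIPU: EIP={T} ∪ U={C} → {C,T} (+1)
site 1, node KR: K={A} ∩ R={A} → {A} (+0)
site 1, node FKR: F={T} ∪ KR={A} → {A,T} (+1)
site 1, node EFIKPRU: EIPU={C,T} ∩ FKR={A,T} → {T} (+0)
site 2, node IP: I={A} ∪ P={G} → {A,G} (+1)
site 2, node EIP: E={C} ∪ IP={A,G} → {A,C,G} (+1)
site 2, node EIPU: EIP={A,C,G} ∩ U={C} → {C} (+0)
site 2, node KR: K={T} ∪ R={G} → {G,T} (+1)
site 2, node FKR: F={T} ∩ KR={G,T} → {T} (+0)
site 2, node EFIKPRU: EIPU={C} ∪ FKR={T} → {C,T} (+1)
site 3, node IP: I={A} ∪ P={C} → {A,C} (+1)
site 3, node EIP: E={A} ∩ IP={A,C} → {A} (+0)
site 3, node EIPU: EIP={A} ∪ U={C} → {A,C} (+1)
site 3, node KR: K={C} ∪ R={G} → {C,G} (+1)
site 3, node FKR: F={T} ∪ KR={C,G} → {C,G,T} (+1)
site 3, node EFIKPRU: EIPU={A,C} ∩ FKR={C,G,T} → {C} (+0)
per-site changes: [4, 3, 4, 4]; total = 15

C,T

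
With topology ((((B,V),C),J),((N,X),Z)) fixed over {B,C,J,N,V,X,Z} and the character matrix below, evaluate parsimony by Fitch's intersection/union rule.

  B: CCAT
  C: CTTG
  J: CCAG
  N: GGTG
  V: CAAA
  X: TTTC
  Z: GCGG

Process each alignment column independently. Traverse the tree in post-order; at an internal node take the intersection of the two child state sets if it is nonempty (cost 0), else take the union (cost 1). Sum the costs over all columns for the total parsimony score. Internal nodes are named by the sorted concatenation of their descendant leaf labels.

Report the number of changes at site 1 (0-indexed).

BV@0: {C} ∩ {C} = {C} (intersection, +0)
BCV@0: {C} ∩ {C} = {C} (intersection, +0)
BCJV@0: {C} ∩ {C} = {C} (intersection, +0)
NX@0: {G} ∪ {T} = {G,T} (union, +1)
NXZ@0: {G,T} ∩ {G} = {G} (intersection, +0)
BCJNVXZ@0: {C} ∪ {G} = {C,G} (union, +1)
BV@1: {C} ∪ {A} = {A,C} (union, +1)
BCV@1: {A,C} ∪ {T} = {A,C,T} (union, +1)
BCJV@1: {A,C,T} ∩ {C} = {C} (intersection, +0)
NX@1: {G} ∪ {T} = {G,T} (union, +1)
NXZ@1: {G,T} ∪ {C} = {C,G,T} (union, +1)
BCJNVXZ@1: {C} ∩ {C,G,T} = {C} (intersection, +0)
BV@2: {A} ∩ {A} = {A} (intersection, +0)
BCV@2: {A} ∪ {T} = {A,T} (union, +1)
BCJV@2: {A,T} ∩ {A} = {A} (intersection, +0)
NX@2: {T} ∩ {T} = {T} (intersection, +0)
NXZ@2: {T} ∪ {G} = {G,T} (union, +1)
BCJNVXZ@2: {A} ∪ {G,T} = {A,G,T} (union, +1)
BV@3: {T} ∪ {A} = {A,T} (union, +1)
BCV@3: {A,T} ∪ {G} = {A,G,T} (union, +1)
BCJV@3: {A,G,T} ∩ {G} = {G} (intersection, +0)
NX@3: {G} ∪ {C} = {C,G} (union, +1)
NXZ@3: {C,G} ∩ {G} = {G} (intersection, +0)
BCJNVXZ@3: {G} ∩ {G} = {G} (intersection, +0)
per-site changes: [2, 4, 3, 3]; total = 12

4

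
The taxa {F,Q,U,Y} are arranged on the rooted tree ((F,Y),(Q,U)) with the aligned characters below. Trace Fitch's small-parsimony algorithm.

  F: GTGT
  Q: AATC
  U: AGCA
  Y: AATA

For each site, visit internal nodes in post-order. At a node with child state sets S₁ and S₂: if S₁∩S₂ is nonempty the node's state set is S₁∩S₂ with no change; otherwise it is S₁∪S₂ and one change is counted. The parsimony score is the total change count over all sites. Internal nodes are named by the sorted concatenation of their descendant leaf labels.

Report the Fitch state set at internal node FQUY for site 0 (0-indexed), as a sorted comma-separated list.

site 0, node FY: F={G} ∪ Y={A} → {A,G} (+1)
site 0, node QU: Q={A} ∩ U={A} → {A} (+0)
site 0, node FQUY: FY={A,G} ∩ QU={A} → {A} (+0)
site 1, node FY: F={T} ∪ Y={A} → {A,T} (+1)
site 1, node QU: Q={A} ∪ U={G} → {A,G} (+1)
site 1, node FQUY: FY={A,T} ∩ QU={A,G} → {A} (+0)
site 2, node FY: F={G} ∪ Y={T} → {G,T} (+1)
site 2, node QU: Q={T} ∪ U={C} → {C,T} (+1)
site 2, node FQUY: FY={G,T} ∩ QU={C,T} → {T} (+0)
site 3, node FY: F={T} ∪ Y={A} → {A,T} (+1)
site 3, node QU: Q={C} ∪ U={A} → {A,C} (+1)
site 3, node FQUY: FY={A,T} ∩ QU={A,C} → {A} (+0)
per-site changes: [1, 2, 2, 2]; total = 7

A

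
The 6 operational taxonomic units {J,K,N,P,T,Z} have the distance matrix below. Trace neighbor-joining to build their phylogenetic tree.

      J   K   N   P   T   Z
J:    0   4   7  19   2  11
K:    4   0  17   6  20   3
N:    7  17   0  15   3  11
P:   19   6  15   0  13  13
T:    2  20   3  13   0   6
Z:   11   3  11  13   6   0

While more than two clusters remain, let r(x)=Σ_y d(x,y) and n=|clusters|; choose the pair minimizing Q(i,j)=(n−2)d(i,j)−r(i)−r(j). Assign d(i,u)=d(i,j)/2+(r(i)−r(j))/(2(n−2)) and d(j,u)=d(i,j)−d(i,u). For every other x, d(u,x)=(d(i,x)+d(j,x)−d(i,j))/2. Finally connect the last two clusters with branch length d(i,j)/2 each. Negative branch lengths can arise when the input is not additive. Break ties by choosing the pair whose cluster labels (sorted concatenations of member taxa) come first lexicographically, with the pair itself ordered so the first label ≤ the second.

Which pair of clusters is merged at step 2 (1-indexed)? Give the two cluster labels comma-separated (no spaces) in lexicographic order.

KP,Z

1. join K+P (d=6, Q=-92) ⇒ KP; edges |K|=1, |P|=5
  updated: d(J,KP)=17/2, d(KP,N)=13, d(KP,T)=27/2, d(KP,Z)=5
2. join KP+Z (d=5, Q=-58) ⇒ KPZ; edges |KP|=11/3, |Z|=4/3
  updated: d(J,KPZ)=29/4, d(KPZ,N)=19/2, d(KPZ,T)=29/4
3. join J+KPZ (d=29/4, Q=-103/4) ⇒ JKPZ; edges |J|=27/16, |KPZ|=89/16
  updated: d(JKPZ,N)=37/8, d(JKPZ,T)=1
4. join JKPZ+N (d=37/8, Q=-69/8) ⇒ JKNPZ; edges |JKPZ|=21/16, |N|=53/16
  updated: d(JKNPZ,T)=-5/16
5. join JKNPZ+T (d=-5/16) ⇒ JKNPTZ; edges |JKNPZ|=-5/32, |T|=-5/32
final tree: (((J:27/16,((K:1,P:5):11/3,Z:4/3):89/16):21/16,N:53/16):-5/32,T:-5/32)
total length: 361/16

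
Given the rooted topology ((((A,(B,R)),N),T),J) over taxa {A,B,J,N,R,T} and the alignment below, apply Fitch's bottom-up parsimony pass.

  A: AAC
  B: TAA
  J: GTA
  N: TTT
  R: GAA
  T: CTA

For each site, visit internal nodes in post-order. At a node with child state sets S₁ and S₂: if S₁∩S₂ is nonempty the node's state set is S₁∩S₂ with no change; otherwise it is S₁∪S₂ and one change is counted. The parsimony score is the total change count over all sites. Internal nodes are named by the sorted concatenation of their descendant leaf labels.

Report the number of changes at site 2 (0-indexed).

BR@0: {T} ∪ {G} = {G,T} (union, +1)
ABR@0: {A} ∪ {G,T} = {A,G,T} (union, +1)
ABNR@0: {A,G,T} ∩ {T} = {T} (intersection, +0)
ABNRT@0: {T} ∪ {C} = {C,T} (union, +1)
ABJNRT@0: {C,T} ∪ {G} = {C,G,T} (union, +1)
BR@1: {A} ∩ {A} = {A} (intersection, +0)
ABR@1: {A} ∩ {A} = {A} (intersection, +0)
ABNR@1: {A} ∪ {T} = {A,T} (union, +1)
ABNRT@1: {A,T} ∩ {T} = {T} (intersection, +0)
ABJNRT@1: {T} ∩ {T} = {T} (intersection, +0)
BR@2: {A} ∩ {A} = {A} (intersection, +0)
ABR@2: {C} ∪ {A} = {A,C} (union, +1)
ABNR@2: {A,C} ∪ {T} = {A,C,T} (union, +1)
ABNRT@2: {A,C,T} ∩ {A} = {A} (intersection, +0)
ABJNRT@2: {A} ∩ {A} = {A} (intersection, +0)
per-site changes: [4, 1, 2]; total = 7

2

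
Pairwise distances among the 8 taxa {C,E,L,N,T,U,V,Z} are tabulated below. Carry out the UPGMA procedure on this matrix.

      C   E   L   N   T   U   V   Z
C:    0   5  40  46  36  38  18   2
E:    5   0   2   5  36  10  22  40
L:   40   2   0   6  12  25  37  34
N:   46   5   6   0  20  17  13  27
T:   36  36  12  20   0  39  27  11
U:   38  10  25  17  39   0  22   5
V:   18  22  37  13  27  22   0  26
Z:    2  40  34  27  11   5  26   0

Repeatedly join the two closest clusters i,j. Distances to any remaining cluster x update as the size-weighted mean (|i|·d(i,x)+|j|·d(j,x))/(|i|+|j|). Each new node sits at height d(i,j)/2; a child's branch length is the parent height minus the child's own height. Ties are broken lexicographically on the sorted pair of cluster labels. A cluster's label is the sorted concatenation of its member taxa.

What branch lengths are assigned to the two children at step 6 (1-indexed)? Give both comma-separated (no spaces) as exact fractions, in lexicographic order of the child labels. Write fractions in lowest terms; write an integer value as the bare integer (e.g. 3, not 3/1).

4/3,37/3

1. join C+Z (d=2) ⇒ CZ; edges |C|=1, |Z|=1
  updated: d(CZ,E)=45/2, d(CZ,L)=37, d(CZ,N)=73/2, d(CZ,T)=47/2, d(CZ,U)=43/2, d(CZ,V)=22
2. join E+L (d=2) ⇒ EL; edges |E|=1, |L|=1
  updated: d(CZ,EL)=119/4, d(EL,N)=11/2, d(EL,T)=24, d(EL,U)=35/2, d(EL,V)=59/2
3. join EL+N (d=11/2) ⇒ ELN; edges |EL|=7/4, |N|=11/4
  updated: d(CZ,ELN)=32, d(ELN,T)=68/3, d(ELN,U)=52/3, d(ELN,V)=24
4. join ELN+U (d=52/3) ⇒ ELNU; edges |ELN|=71/12, |U|=26/3
  updated: d(CZ,ELNU)=235/8, d(ELNU,T)=107/4, d(ELNU,V)=47/2
5. join CZ+V (d=22) ⇒ CVZ; edges |CZ|=10, |V|=11
  updated: d(CVZ,ELNU)=329/12, d(CVZ,T)=74/3
6. join CVZ+T (d=74/3) ⇒ CTVZ; edges |CVZ|=4/3, |T|=37/3
  updated: d(CTVZ,ELNU)=109/4
7. join CTVZ+ELNU (d=109/4) ⇒ CELNTUVZ; edges |CTVZ|=31/24, |ELNU|=119/24
final tree: ((((C:1,Z:1):10,V:11):4/3,T:37/3):31/24,(((E:1,L:1):7/4,N:11/4):71/12,U:26/3):119/24)
total length: 64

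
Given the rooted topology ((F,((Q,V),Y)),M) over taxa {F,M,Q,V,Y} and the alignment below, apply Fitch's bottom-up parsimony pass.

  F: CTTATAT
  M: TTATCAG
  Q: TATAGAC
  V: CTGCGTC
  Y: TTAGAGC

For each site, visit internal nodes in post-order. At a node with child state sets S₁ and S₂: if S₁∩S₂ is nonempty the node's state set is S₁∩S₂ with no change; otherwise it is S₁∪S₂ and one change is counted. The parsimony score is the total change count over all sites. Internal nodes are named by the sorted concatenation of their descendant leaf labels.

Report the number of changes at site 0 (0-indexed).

[col 0] QV: children Q:{T}, V:{C} ∪→ {C,T}; cost 1
[col 0] QVY: children QV:{C,T}, Y:{T} ∩→ {T}; cost 0
[col 0] FQVY: children F:{C}, QVY:{T} ∪→ {C,T}; cost 1
[col 0] FMQVY: children FQVY:{C,T}, M:{T} ∩→ {T}; cost 0
[col 1] QV: children Q:{A}, V:{T} ∪→ {A,T}; cost 1
[col 1] QVY: children QV:{A,T}, Y:{T} ∩→ {T}; cost 0
[col 1] FQVY: children F:{T}, QVY:{T} ∩→ {T}; cost 0
[col 1] FMQVY: children FQVY:{T}, M:{T} ∩→ {T}; cost 0
[col 2] QV: children Q:{T}, V:{G} ∪→ {G,T}; cost 1
[col 2] QVY: children QV:{G,T}, Y:{A} ∪→ {A,G,T}; cost 1
[col 2] FQVY: children F:{T}, QVY:{A,G,T} ∩→ {T}; cost 0
[col 2] FMQVY: children FQVY:{T}, M:{A} ∪→ {A,T}; cost 1
[col 3] QV: children Q:{A}, V:{C} ∪→ {A,C}; cost 1
[col 3] QVY: children QV:{A,C}, Y:{G} ∪→ {A,C,G}; cost 1
[col 3] FQVY: children F:{A}, QVY:{A,C,G} ∩→ {A}; cost 0
[col 3] FMQVY: children FQVY:{A}, M:{T} ∪→ {A,T}; cost 1
[col 4] QV: children Q:{G}, V:{G} ∩→ {G}; cost 0
[col 4] QVY: children QV:{G}, Y:{A} ∪→ {A,G}; cost 1
[col 4] FQVY: children F:{T}, QVY:{A,G} ∪→ {A,G,T}; cost 1
[col 4] FMQVY: children FQVY:{A,G,T}, M:{C} ∪→ {A,C,G,T}; cost 1
[col 5] QV: children Q:{A}, V:{T} ∪→ {A,T}; cost 1
[col 5] QVY: children QV:{A,T}, Y:{G} ∪→ {A,G,T}; cost 1
[col 5] FQVY: children F:{A}, QVY:{A,G,T} ∩→ {A}; cost 0
[col 5] FMQVY: children FQVY:{A}, M:{A} ∩→ {A}; cost 0
[col 6] QV: children Q:{C}, V:{C} ∩→ {C}; cost 0
[col 6] QVY: children QV:{C}, Y:{C} ∩→ {C}; cost 0
[col 6] FQVY: children F:{T}, QVY:{C} ∪→ {C,T}; cost 1
[col 6] FMQVY: children FQVY:{C,T}, M:{G} ∪→ {C,G,T}; cost 1
per-site changes: [2, 1, 3, 3, 3, 2, 2]; total = 16

2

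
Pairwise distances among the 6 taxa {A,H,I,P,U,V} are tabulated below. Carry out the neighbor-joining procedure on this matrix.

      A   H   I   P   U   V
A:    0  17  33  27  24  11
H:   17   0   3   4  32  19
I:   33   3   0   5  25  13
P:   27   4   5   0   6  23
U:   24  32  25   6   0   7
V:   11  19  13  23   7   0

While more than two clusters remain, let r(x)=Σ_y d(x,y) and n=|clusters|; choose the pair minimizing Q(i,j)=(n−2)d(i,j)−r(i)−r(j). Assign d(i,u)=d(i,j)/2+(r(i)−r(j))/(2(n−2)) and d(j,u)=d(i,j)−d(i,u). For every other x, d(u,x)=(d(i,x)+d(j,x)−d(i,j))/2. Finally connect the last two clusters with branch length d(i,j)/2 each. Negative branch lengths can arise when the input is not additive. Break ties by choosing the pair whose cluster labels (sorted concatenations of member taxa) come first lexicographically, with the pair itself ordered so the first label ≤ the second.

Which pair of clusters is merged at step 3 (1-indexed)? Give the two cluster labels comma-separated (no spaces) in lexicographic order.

A,V

iteration 1: select H,I (d=3, Q=-142); attach at lengths (1, 2); label the merged cluster HI
  updated: d(A,HI)=47/2, d(HI,P)=3, d(HI,U)=27, d(HI,V)=29/2
iteration 2: select HI,P (d=3, Q=-118); attach at lengths (3, 0); label the merged cluster HIP
  updated: d(A,HIP)=95/4, d(HIP,U)=15, d(HIP,V)=69/4
iteration 3: select A,V (d=11, Q=-72); attach at lengths (91/8, -3/8); label the merged cluster AV
  updated: d(AV,HIP)=15, d(AV,U)=10
iteration 4: select AV,HIP (d=15, Q=-40); attach at lengths (5, 10); label the merged cluster AHIPV
  updated: d(AHIPV,U)=5
iteration 5: select AHIPV,U (d=5); attach at lengths (5/2, 5/2); label the merged cluster AHIPUV
final tree: (((A:91/8,V:-3/8):5,((H:1,I:2):3,P:0):10):5/2,U:5/2)
total length: 37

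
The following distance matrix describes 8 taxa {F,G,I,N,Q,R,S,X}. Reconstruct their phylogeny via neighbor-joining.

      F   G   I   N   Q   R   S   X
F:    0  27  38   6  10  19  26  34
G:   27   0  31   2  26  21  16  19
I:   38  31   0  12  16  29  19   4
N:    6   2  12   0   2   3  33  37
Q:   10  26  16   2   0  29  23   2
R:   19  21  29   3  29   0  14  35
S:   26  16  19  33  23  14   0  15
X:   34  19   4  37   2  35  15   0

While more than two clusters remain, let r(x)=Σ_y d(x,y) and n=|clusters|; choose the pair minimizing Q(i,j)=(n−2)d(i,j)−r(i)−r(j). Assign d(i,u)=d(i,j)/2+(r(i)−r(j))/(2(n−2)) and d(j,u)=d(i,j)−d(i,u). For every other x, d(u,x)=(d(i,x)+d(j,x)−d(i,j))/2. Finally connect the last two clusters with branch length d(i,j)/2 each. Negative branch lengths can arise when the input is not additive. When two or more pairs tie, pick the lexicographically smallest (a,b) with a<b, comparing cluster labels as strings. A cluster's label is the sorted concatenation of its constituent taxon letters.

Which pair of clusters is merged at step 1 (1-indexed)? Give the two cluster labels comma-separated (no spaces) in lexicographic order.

I,X

1. join I+X (d=4, Q=-271) ⇒ IX; edges |I|=9/4, |X|=7/4
  updated: d(F,IX)=34, d(G,IX)=23, d(IX,N)=45/2, d(IX,Q)=7, d(IX,R)=30, d(IX,S)=15
2. join IX+Q (d=7, Q=-387/2) ⇒ IQX; edges |IX|=139/20, |Q|=1/20
  updated: d(F,IQX)=37/2, d(G,IQX)=21, d(IQX,N)=35/4, d(IQX,R)=26, d(IQX,S)=31/2
3. join IQX+S (d=31/2, Q=-529/4) ⇒ IQSX; edges |IQX|=189/32, |S|=307/32
  updated: d(F,IQSX)=29/2, d(G,IQSX)=43/4, d(IQSX,N)=105/8, d(IQSX,R)=49/4
4. join G+IQSX (d=43/4, Q=-633/8) ⇒ GIQSX; edges |G|=113/16, |IQSX|=59/16
  updated: d(F,GIQSX)=123/8, d(GIQSX,N)=35/16, d(GIQSX,R)=45/4
5. join F+N (d=6, Q=-633/16) ⇒ FN; edges |F|=659/64, |N|=-275/64
  updated: d(FN,GIQSX)=185/32, d(FN,R)=8
6. join FN+GIQSX (d=185/32, Q=-801/32) ⇒ FGINQSX; edges |FN|=81/64, |GIQSX|=289/64
  updated: d(FGINQSX,R)=431/64
7. join FGINQSX+R (d=431/64) ⇒ FGINQRSX; edges |FGINQSX|=431/128, |R|=431/128
final tree: (((F:659/64,N:-275/64):81/64,(G:113/16,(((I:9/4,X:7/4):139/20,Q:1/20):189/32,S:307/32):59/16):289/64):431/128,R:431/128)
total length: 3569/64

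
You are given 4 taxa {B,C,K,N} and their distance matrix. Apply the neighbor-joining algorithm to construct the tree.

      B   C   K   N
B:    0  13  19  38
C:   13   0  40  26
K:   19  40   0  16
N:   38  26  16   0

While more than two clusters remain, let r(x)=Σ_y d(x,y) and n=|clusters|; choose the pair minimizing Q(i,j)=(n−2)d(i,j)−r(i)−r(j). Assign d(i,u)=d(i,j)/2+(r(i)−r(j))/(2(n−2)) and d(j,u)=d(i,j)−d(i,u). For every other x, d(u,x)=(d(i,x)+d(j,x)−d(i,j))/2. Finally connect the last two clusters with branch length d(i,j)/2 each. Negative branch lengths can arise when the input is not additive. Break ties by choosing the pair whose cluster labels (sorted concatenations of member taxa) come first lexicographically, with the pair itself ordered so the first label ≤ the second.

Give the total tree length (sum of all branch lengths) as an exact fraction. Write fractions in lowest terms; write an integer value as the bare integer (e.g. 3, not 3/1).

181/4

iteration 1: select B,C (d=13, Q=-123); attach at lengths (17/4, 35/4); label the merged cluster BC
  updated: d(BC,K)=23, d(BC,N)=51/2
iteration 2: select BC,K (d=23, Q=-129/2); attach at lengths (65/4, 27/4); label the merged cluster BCK
  updated: d(BCK,N)=37/4
iteration 3: select BCK,N (d=37/4); attach at lengths (37/8, 37/8); label the merged cluster BCKN
final tree: (((B:17/4,C:35/4):65/4,K:27/4):37/8,N:37/8)
total length: 181/4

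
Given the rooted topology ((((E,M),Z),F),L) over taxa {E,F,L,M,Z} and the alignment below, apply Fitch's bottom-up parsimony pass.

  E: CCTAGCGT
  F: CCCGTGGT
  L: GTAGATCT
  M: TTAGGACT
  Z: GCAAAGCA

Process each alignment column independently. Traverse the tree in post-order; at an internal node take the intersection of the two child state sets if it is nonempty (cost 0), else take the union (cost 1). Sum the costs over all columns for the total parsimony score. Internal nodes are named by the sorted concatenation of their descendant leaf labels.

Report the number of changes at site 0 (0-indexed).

3

site 0, node EM: E={C} ∪ M={T} → {C,T} (+1)
site 0, node EMZ: EM={C,T} ∪ Z={G} → {C,G,T} (+1)
site 0, node EFMZ: EMZ={C,G,T} ∩ F={C} → {C} (+0)
site 0, node EFLMZ: EFMZ={C} ∪ L={G} → {C,G} (+1)
site 1, node EM: E={C} ∪ M={T} → {C,T} (+1)
site 1, node EMZ: EM={C,T} ∩ Z={C} → {C} (+0)
site 1, node EFMZ: EMZ={C} ∩ F={C} → {C} (+0)
site 1, node EFLMZ: EFMZ={C} ∪ L={T} → {C,T} (+1)
site 2, node EM: E={T} ∪ M={A} → {A,T} (+1)
site 2, node EMZ: EM={A,T} ∩ Z={A} → {A} (+0)
site 2, node EFMZ: EMZ={A} ∪ F={C} → {A,C} (+1)
site 2, node EFLMZ: EFMZ={A,C} ∩ L={A} → {A} (+0)
site 3, node EM: E={A} ∪ M={G} → {A,G} (+1)
site 3, node EMZ: EM={A,G} ∩ Z={A} → {A} (+0)
site 3, node EFMZ: EMZ={A} ∪ F={G} → {A,G} (+1)
site 3, node EFLMZ: EFMZ={A,G} ∩ L={G} → {G} (+0)
site 4, node EM: E={G} ∩ M={G} → {G} (+0)
site 4, node EMZ: EM={G} ∪ Z={A} → {A,G} (+1)
site 4, node EFMZ: EMZ={A,G} ∪ F={T} → {A,G,T} (+1)
site 4, node EFLMZ: EFMZ={A,G,T} ∩ L={A} → {A} (+0)
site 5, node EM: E={C} ∪ M={A} → {A,C} (+1)
site 5, node EMZ: EM={A,C} ∪ Z={G} → {A,C,G} (+1)
site 5, node EFMZ: EMZ={A,C,G} ∩ F={G} → {G} (+0)
site 5, node EFLMZ: EFMZ={G} ∪ L={T} → {G,T} (+1)
site 6, node EM: E={G} ∪ M={C} → {C,G} (+1)
site 6, node EMZ: EM={C,G} ∩ Z={C} → {C} (+0)
site 6, node EFMZ: EMZ={C} ∪ F={G} → {C,G} (+1)
site 6, node EFLMZ: EFMZ={C,G} ∩ L={C} → {C} (+0)
site 7, node EM: E={T} ∩ M={T} → {T} (+0)
site 7, node EMZ: EM={T} ∪ Z={A} → {A,T} (+1)
site 7, node EFMZ: EMZ={A,T} ∩ F={T} → {T} (+0)
site 7, node EFLMZ: EFMZ={T} ∩ L={T} → {T} (+0)
per-site changes: [3, 2, 2, 2, 2, 3, 2, 1]; total = 17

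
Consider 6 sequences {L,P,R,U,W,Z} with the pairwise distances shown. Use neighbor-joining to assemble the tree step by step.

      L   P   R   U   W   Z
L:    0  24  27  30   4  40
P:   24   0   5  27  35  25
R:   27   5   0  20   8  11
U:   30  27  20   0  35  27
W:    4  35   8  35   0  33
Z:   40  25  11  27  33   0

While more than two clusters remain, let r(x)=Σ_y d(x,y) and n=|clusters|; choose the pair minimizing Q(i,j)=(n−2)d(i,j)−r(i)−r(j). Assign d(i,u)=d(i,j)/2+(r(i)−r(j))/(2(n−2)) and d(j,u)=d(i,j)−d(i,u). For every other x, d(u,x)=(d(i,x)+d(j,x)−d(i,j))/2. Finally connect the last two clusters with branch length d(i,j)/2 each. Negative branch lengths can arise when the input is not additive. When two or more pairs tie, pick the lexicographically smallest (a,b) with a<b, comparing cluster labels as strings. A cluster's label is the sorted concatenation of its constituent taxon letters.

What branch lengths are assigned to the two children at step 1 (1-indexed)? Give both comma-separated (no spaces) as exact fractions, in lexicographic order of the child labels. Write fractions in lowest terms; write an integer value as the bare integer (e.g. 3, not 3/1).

13/4,3/4

iteration 1: select L,W (d=4, Q=-224); attach at lengths (13/4, 3/4); label the merged cluster LW
  updated: d(LW,P)=55/2, d(LW,R)=31/2, d(LW,U)=61/2, d(LW,Z)=69/2
iteration 2: select LW,U (d=61/2, Q=-121); attach at lengths (95/6, 44/3); label the merged cluster LUW
  updated: d(LUW,P)=12, d(LUW,R)=5/2, d(LUW,Z)=31/2
iteration 3: select LUW,Z (d=31/2, Q=-101/2); attach at lengths (19/8, 105/8); label the merged cluster LUWZ
  updated: d(LUWZ,P)=43/4, d(LUWZ,R)=-1
iteration 4: select LUWZ,P (d=43/4, Q=-59/4); attach at lengths (19/8, 67/8); label the merged cluster LPUWZ
  updated: d(LPUWZ,R)=-27/8
iteration 5: select LPUWZ,R (d=-27/8); attach at lengths (-27/16, -27/16); label the merged cluster LPRUWZ
final tree: (((((L:13/4,W:3/4):95/6,U:44/3):19/8,Z:105/8):19/8,P:67/8):-27/16,R:-27/16)
total length: 459/8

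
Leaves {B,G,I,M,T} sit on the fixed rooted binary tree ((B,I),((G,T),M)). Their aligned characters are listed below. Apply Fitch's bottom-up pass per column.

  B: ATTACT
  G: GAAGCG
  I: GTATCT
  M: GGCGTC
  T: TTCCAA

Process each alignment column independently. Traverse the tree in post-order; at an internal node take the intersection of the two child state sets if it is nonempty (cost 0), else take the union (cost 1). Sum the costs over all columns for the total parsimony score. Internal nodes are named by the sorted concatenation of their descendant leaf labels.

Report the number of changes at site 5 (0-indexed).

BI@0: {A} ∪ {G} = {A,G} (union, +1)
GT@0: {G} ∪ {T} = {G,T} (union, +1)
GMT@0: {G,T} ∩ {G} = {G} (intersection, +0)
BGIMT@0: {A,G} ∩ {G} = {G} (intersection, +0)
BI@1: {T} ∩ {T} = {T} (intersection, +0)
GT@1: {A} ∪ {T} = {A,T} (union, +1)
GMT@1: {A,T} ∪ {G} = {A,G,T} (union, +1)
BGIMT@1: {T} ∩ {A,G,T} = {T} (intersection, +0)
BI@2: {T} ∪ {A} = {A,T} (union, +1)
GT@2: {A} ∪ {C} = {A,C} (union, +1)
GMT@2: {A,C} ∩ {C} = {C} (intersection, +0)
BGIMT@2: {A,T} ∪ {C} = {A,C,T} (union, +1)
BI@3: {A} ∪ {T} = {A,T} (union, +1)
GT@3: {G} ∪ {C} = {C,G} (union, +1)
GMT@3: {C,G} ∩ {G} = {G} (intersection, +0)
BGIMT@3: {A,T} ∪ {G} = {A,G,T} (union, +1)
BI@4: {C} ∩ {C} = {C} (intersection, +0)
GT@4: {C} ∪ {A} = {A,C} (union, +1)
GMT@4: {A,C} ∪ {T} = {A,C,T} (union, +1)
BGIMT@4: {C} ∩ {A,C,T} = {C} (intersection, +0)
BI@5: {T} ∩ {T} = {T} (intersection, +0)
GT@5: {G} ∪ {A} = {A,G} (union, +1)
GMT@5: {A,G} ∪ {C} = {A,C,G} (union, +1)
BGIMT@5: {T} ∪ {A,C,G} = {A,C,G,T} (union, +1)
per-site changes: [2, 2, 3, 3, 2, 3]; total = 15

3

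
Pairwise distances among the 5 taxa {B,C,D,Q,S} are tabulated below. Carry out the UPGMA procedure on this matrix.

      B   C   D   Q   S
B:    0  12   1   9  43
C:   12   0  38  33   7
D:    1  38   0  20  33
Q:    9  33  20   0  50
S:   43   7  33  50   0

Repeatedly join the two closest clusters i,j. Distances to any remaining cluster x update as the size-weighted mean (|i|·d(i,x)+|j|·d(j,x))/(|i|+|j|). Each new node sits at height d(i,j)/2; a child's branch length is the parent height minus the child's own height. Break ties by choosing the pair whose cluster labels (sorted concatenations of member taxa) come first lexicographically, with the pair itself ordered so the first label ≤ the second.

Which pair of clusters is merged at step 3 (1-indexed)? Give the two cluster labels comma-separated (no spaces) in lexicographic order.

BD,Q

1. join B+D (d=1) ⇒ BD; edges |B|=1/2, |D|=1/2
  updated: d(BD,C)=25, d(BD,Q)=29/2, d(BD,S)=38
2. join C+S (d=7) ⇒ CS; edges |C|=7/2, |S|=7/2
  updated: d(BD,CS)=63/2, d(CS,Q)=83/2
3. join BD+Q (d=29/2) ⇒ BDQ; edges |BD|=27/4, |Q|=29/4
  updated: d(BDQ,CS)=209/6
4. join BDQ+CS (d=209/6) ⇒ BCDQS; edges |BDQ|=61/6, |CS|=167/12
final tree: (((B:1/2,D:1/2):27/4,Q:29/4):61/6,(C:7/2,S:7/2):167/12)
total length: 553/12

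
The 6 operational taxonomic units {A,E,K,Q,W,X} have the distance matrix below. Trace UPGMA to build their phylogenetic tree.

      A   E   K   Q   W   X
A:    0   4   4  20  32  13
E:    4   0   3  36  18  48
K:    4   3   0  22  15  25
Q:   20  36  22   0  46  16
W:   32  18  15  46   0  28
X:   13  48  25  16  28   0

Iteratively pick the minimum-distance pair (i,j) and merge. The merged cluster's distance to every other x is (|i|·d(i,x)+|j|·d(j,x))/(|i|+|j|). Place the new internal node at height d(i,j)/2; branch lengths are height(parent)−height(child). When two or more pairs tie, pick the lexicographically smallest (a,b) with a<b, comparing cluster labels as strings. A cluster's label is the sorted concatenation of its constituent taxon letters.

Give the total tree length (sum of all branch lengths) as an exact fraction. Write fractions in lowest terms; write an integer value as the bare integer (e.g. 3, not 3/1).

1. join E+K (d=3) ⇒ EK; edges |E|=3/2, |K|=3/2
  updated: d(A,EK)=4, d(EK,Q)=29, d(EK,W)=33/2, d(EK,X)=73/2
2. join A+EK (d=4) ⇒ AEK; edges |A|=2, |EK|=1/2
  updated: d(AEK,Q)=26, d(AEK,W)=65/3, d(AEK,X)=86/3
3. join Q+X (d=16) ⇒ QX; edges |Q|=8, |X|=8
  updated: d(AEK,QX)=82/3, d(QX,W)=37
4. join AEK+W (d=65/3) ⇒ AEKW; edges |AEK|=53/6, |W|=65/6
  updated: d(AEKW,QX)=119/4
5. join AEKW+QX (d=119/4) ⇒ AEKQWX; edges |AEKW|=97/24, |QX|=55/8
final tree: (((A:2,(E:3/2,K:3/2):1/2):53/6,W:65/6):97/24,(Q:8,X:8):55/8)
total length: 625/12

625/12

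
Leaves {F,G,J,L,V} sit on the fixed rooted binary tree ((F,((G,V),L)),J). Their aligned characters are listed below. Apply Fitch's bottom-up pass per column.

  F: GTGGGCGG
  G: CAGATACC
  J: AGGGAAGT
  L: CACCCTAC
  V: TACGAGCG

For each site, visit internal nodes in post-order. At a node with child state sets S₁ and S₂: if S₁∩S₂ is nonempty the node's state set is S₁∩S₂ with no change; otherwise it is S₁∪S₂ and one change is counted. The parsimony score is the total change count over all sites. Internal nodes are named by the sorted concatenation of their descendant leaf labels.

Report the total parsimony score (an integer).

20

site 0, node GV: G={C} ∪ V={T} → {C,T} (+1)
site 0, node GLV: GV={C,T} ∩ L={C} → {C} (+0)
site 0, node FGLV: F={G} ∪ GLV={C} → {C,G} (+1)
site 0, node FGJLV: FGLV={C,G} ∪ J={A} → {A,C,G} (+1)
site 1, node GV: G={A} ∩ V={A} → {A} (+0)
site 1, node GLV: GV={A} ∩ L={A} → {A} (+0)
site 1, node FGLV: F={T} ∪ GLV={A} → {A,T} (+1)
site 1, node FGJLV: FGLV={A,T} ∪ J={G} → {A,G,T} (+1)
site 2, node GV: G={G} ∪ V={C} → {C,G} (+1)
site 2, node GLV: GV={C,G} ∩ L={C} → {C} (+0)
site 2, node FGLV: F={G} ∪ GLV={C} → {C,G} (+1)
site 2, node FGJLV: FGLV={C,G} ∩ J={G} → {G} (+0)
site 3, node GV: G={A} ∪ V={G} → {A,G} (+1)
site 3, node GLV: GV={A,G} ∪ L={C} → {A,C,G} (+1)
site 3, node FGLV: F={G} ∩ GLV={A,C,G} → {G} (+0)
site 3, node FGJLV: FGLV={G} ∩ J={G} → {G} (+0)
site 4, node GV: G={T} ∪ V={A} → {A,T} (+1)
site 4, node GLV: GV={A,T} ∪ L={C} → {A,C,T} (+1)
site 4, node FGLV: F={G} ∪ GLV={A,C,T} → {A,C,G,T} (+1)
site 4, node FGJLV: FGLV={A,C,G,T} ∩ J={A} → {A} (+0)
site 5, node GV: G={A} ∪ V={G} → {A,G} (+1)
site 5, node GLV: GV={A,G} ∪ L={T} → {A,G,T} (+1)
site 5, node FGLV: F={C} ∪ GLV={A,G,T} → {A,C,G,T} (+1)
site 5, node FGJLV: FGLV={A,C,G,T} ∩ J={A} → {A} (+0)
site 6, node GV: G={C} ∩ V={C} → {C} (+0)
site 6, node GLV: GV={C} ∪ L={A} → {A,C} (+1)
site 6, node FGLV: F={G} ∪ GLV={A,C} → {A,C,G} (+1)
site 6, node FGJLV: FGLV={A,C,G} ∩ J={G} → {G} (+0)
site 7, node GV: G={C} ∪ V={G} → {C,G} (+1)
site 7, node GLV: GV={C,G} ∩ L={C} → {C} (+0)
site 7, node FGLV: F={G} ∪ GLV={C} → {C,G} (+1)
site 7, node FGJLV: FGLV={C,G} ∪ J={T} → {C,G,T} (+1)
per-site changes: [3, 2, 2, 2, 3, 3, 2, 3]; total = 20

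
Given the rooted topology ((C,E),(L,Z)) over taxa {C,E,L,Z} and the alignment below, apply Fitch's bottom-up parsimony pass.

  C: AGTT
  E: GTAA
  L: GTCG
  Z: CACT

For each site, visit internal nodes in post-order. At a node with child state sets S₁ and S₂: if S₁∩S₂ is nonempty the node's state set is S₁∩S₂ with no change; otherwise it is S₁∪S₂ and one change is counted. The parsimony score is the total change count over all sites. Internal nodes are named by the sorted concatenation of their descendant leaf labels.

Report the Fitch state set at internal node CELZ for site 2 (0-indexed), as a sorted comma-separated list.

[col 0] CE: children C:{A}, E:{G} ∪→ {A,G}; cost 1
[col 0] LZ: children L:{G}, Z:{C} ∪→ {C,G}; cost 1
[col 0] CELZ: children CE:{A,G}, LZ:{C,G} ∩→ {G}; cost 0
[col 1] CE: children C:{G}, E:{T} ∪→ {G,T}; cost 1
[col 1] LZ: children L:{T}, Z:{A} ∪→ {A,T}; cost 1
[col 1] CELZ: children CE:{G,T}, LZ:{A,T} ∩→ {T}; cost 0
[col 2] CE: children C:{T}, E:{A} ∪→ {A,T}; cost 1
[col 2] LZ: children L:{C}, Z:{C} ∩→ {C}; cost 0
[col 2] CELZ: children CE:{A,T}, LZ:{C} ∪→ {A,C,T}; cost 1
[col 3] CE: children C:{T}, E:{A} ∪→ {A,T}; cost 1
[col 3] LZ: children L:{G}, Z:{T} ∪→ {G,T}; cost 1
[col 3] CELZ: children CE:{A,T}, LZ:{G,T} ∩→ {T}; cost 0
per-site changes: [2, 2, 2, 2]; total = 8

A,C,T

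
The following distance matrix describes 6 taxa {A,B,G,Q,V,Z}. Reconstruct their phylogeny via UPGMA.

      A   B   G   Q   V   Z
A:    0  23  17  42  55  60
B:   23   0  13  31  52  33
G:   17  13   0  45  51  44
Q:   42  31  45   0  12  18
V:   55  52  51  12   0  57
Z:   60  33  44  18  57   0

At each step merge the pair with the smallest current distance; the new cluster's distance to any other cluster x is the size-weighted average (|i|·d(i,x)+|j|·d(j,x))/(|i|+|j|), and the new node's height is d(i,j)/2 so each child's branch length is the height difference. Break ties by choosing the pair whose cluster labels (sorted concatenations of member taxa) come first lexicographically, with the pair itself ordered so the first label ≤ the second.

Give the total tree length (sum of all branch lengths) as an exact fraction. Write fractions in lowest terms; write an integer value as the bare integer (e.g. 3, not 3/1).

3137/36

iteration 1: select Q,V (d=12); attach at lengths (6, 6); label the merged cluster QV
  updated: d(A,QV)=97/2, d(B,QV)=83/2, d(G,QV)=48, d(QV,Z)=75/2
iteration 2: select B,G (d=13); attach at lengths (13/2, 13/2); label the merged cluster BG
  updated: d(A,BG)=20, d(BG,QV)=179/4, d(BG,Z)=77/2
iteration 3: select A,BG (d=20); attach at lengths (10, 7/2); label the merged cluster ABG
  updated: d(ABG,QV)=46, d(ABG,Z)=137/3
iteration 4: select QV,Z (d=75/2); attach at lengths (51/4, 75/4); label the merged cluster QVZ
  updated: d(ABG,QVZ)=413/9
iteration 5: select ABG,QVZ (d=413/9); attach at lengths (233/18, 151/36); label the merged cluster ABGQVZ
final tree: ((A:10,(B:13/2,G:13/2):7/2):233/18,((Q:6,V:6):51/4,Z:75/4):151/36)
total length: 3137/36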